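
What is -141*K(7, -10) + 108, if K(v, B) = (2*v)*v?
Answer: -13710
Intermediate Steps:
K(v, B) = 2*v²
-141*K(7, -10) + 108 = -282*7² + 108 = -282*49 + 108 = -141*98 + 108 = -13818 + 108 = -13710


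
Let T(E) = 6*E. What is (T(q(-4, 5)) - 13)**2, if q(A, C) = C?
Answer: 289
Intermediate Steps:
(T(q(-4, 5)) - 13)**2 = (6*5 - 13)**2 = (30 - 13)**2 = 17**2 = 289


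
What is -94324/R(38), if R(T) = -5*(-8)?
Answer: -23581/10 ≈ -2358.1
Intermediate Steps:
R(T) = 40
-94324/R(38) = -94324/40 = -94324*1/40 = -23581/10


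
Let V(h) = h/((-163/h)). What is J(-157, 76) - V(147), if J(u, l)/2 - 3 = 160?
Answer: 74747/163 ≈ 458.57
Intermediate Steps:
J(u, l) = 326 (J(u, l) = 6 + 2*160 = 6 + 320 = 326)
V(h) = -h²/163 (V(h) = h*(-h/163) = -h²/163)
J(-157, 76) - V(147) = 326 - (-1)*147²/163 = 326 - (-1)*21609/163 = 326 - 1*(-21609/163) = 326 + 21609/163 = 74747/163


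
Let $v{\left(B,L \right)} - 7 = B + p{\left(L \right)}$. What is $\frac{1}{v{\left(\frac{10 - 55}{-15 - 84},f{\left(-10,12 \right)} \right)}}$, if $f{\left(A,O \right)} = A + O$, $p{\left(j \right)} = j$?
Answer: $\frac{11}{104} \approx 0.10577$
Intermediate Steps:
$v{\left(B,L \right)} = 7 + B + L$ ($v{\left(B,L \right)} = 7 + \left(B + L\right) = 7 + B + L$)
$\frac{1}{v{\left(\frac{10 - 55}{-15 - 84},f{\left(-10,12 \right)} \right)}} = \frac{1}{7 + \frac{10 - 55}{-15 - 84} + \left(-10 + 12\right)} = \frac{1}{7 - \frac{45}{-99} + 2} = \frac{1}{7 - - \frac{5}{11} + 2} = \frac{1}{7 + \frac{5}{11} + 2} = \frac{1}{\frac{104}{11}} = \frac{11}{104}$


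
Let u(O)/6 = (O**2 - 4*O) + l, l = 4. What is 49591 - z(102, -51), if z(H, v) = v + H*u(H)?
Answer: -6070358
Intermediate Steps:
u(O) = 24 - 24*O + 6*O**2 (u(O) = 6*((O**2 - 4*O) + 4) = 6*(4 + O**2 - 4*O) = 24 - 24*O + 6*O**2)
z(H, v) = v + H*(24 - 24*H + 6*H**2)
49591 - z(102, -51) = 49591 - (-51 + 6*102*(4 + 102**2 - 4*102)) = 49591 - (-51 + 6*102*(4 + 10404 - 408)) = 49591 - (-51 + 6*102*10000) = 49591 - (-51 + 6120000) = 49591 - 1*6119949 = 49591 - 6119949 = -6070358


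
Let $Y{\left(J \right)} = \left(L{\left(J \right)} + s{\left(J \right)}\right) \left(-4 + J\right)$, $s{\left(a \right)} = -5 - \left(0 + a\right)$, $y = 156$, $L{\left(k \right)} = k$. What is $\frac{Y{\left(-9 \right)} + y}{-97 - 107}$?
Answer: $- \frac{13}{12} \approx -1.0833$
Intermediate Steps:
$s{\left(a \right)} = -5 - a$
$Y{\left(J \right)} = 20 - 5 J$ ($Y{\left(J \right)} = \left(J - \left(5 + J\right)\right) \left(-4 + J\right) = - 5 \left(-4 + J\right) = 20 - 5 J$)
$\frac{Y{\left(-9 \right)} + y}{-97 - 107} = \frac{\left(20 - -45\right) + 156}{-97 - 107} = \frac{\left(20 + 45\right) + 156}{-204} = \left(65 + 156\right) \left(- \frac{1}{204}\right) = 221 \left(- \frac{1}{204}\right) = - \frac{13}{12}$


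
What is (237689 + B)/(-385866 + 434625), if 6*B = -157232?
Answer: 634451/146277 ≈ 4.3373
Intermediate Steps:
B = -78616/3 (B = (1/6)*(-157232) = -78616/3 ≈ -26205.)
(237689 + B)/(-385866 + 434625) = (237689 - 78616/3)/(-385866 + 434625) = (634451/3)/48759 = (634451/3)*(1/48759) = 634451/146277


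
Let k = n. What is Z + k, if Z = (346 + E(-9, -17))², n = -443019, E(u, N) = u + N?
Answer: -340619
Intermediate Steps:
E(u, N) = N + u
k = -443019
Z = 102400 (Z = (346 + (-17 - 9))² = (346 - 26)² = 320² = 102400)
Z + k = 102400 - 443019 = -340619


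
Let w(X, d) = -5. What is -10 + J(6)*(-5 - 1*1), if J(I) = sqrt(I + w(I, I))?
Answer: -16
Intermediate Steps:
J(I) = sqrt(-5 + I) (J(I) = sqrt(I - 5) = sqrt(-5 + I))
-10 + J(6)*(-5 - 1*1) = -10 + sqrt(-5 + 6)*(-5 - 1*1) = -10 + sqrt(1)*(-5 - 1) = -10 + 1*(-6) = -10 - 6 = -16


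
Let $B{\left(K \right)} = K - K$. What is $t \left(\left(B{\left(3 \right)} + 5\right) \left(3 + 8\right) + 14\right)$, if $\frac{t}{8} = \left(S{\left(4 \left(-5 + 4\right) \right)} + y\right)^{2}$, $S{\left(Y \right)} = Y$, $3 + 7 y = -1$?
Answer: $\frac{565248}{49} \approx 11536.0$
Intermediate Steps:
$B{\left(K \right)} = 0$
$y = - \frac{4}{7}$ ($y = - \frac{3}{7} + \frac{1}{7} \left(-1\right) = - \frac{3}{7} - \frac{1}{7} = - \frac{4}{7} \approx -0.57143$)
$t = \frac{8192}{49}$ ($t = 8 \left(4 \left(-5 + 4\right) - \frac{4}{7}\right)^{2} = 8 \left(4 \left(-1\right) - \frac{4}{7}\right)^{2} = 8 \left(-4 - \frac{4}{7}\right)^{2} = 8 \left(- \frac{32}{7}\right)^{2} = 8 \cdot \frac{1024}{49} = \frac{8192}{49} \approx 167.18$)
$t \left(\left(B{\left(3 \right)} + 5\right) \left(3 + 8\right) + 14\right) = \frac{8192 \left(\left(0 + 5\right) \left(3 + 8\right) + 14\right)}{49} = \frac{8192 \left(5 \cdot 11 + 14\right)}{49} = \frac{8192 \left(55 + 14\right)}{49} = \frac{8192}{49} \cdot 69 = \frac{565248}{49}$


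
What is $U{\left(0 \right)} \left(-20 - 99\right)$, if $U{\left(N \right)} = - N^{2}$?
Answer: $0$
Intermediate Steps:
$U{\left(0 \right)} \left(-20 - 99\right) = - 0^{2} \left(-20 - 99\right) = \left(-1\right) 0 \left(-119\right) = 0 \left(-119\right) = 0$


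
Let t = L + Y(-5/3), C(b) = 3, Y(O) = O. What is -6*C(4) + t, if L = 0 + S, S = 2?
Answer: -53/3 ≈ -17.667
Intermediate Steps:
L = 2 (L = 0 + 2 = 2)
t = ⅓ (t = 2 - 5/3 = ⅓ ≈ 0.33333)
-6*C(4) + t = -6*3 + ⅓ = -18 + ⅓ = -53/3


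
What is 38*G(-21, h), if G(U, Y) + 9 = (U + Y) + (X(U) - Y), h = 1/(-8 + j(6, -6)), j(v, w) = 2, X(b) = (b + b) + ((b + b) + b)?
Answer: -5130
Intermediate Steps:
X(b) = 5*b (X(b) = 2*b + (2*b + b) = 2*b + 3*b = 5*b)
h = -1/6 (h = 1/(-8 + 2) = 1/(-6) = -1/6 ≈ -0.16667)
G(U, Y) = -9 + 6*U (G(U, Y) = -9 + ((U + Y) + (5*U - Y)) = -9 + ((U + Y) + (-Y + 5*U)) = -9 + 6*U)
38*G(-21, h) = 38*(-9 + 6*(-21)) = 38*(-9 - 126) = 38*(-135) = -5130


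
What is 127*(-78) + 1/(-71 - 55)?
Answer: -1248157/126 ≈ -9906.0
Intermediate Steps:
127*(-78) + 1/(-71 - 55) = -9906 + 1/(-126) = -9906 - 1/126 = -1248157/126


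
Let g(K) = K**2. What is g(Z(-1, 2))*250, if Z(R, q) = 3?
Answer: 2250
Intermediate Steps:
g(Z(-1, 2))*250 = 3**2*250 = 9*250 = 2250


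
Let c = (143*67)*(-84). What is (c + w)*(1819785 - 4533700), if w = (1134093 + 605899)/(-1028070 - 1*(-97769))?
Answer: 2031939929578134340/930301 ≈ 2.1842e+12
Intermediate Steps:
c = -804804 (c = 9581*(-84) = -804804)
w = -1739992/930301 (w = 1739992/(-1028070 + 97769) = 1739992/(-930301) = 1739992*(-1/930301) = -1739992/930301 ≈ -1.8704)
(c + w)*(1819785 - 4533700) = (-804804 - 1739992/930301)*(1819785 - 4533700) = -748711705996/930301*(-2713915) = 2031939929578134340/930301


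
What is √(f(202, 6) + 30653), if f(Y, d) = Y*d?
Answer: √31865 ≈ 178.51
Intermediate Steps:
√(f(202, 6) + 30653) = √(202*6 + 30653) = √(1212 + 30653) = √31865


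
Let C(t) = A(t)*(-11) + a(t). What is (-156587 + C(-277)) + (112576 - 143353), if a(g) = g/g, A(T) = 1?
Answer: -187374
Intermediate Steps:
a(g) = 1
C(t) = -10 (C(t) = 1*(-11) + 1 = -11 + 1 = -10)
(-156587 + C(-277)) + (112576 - 143353) = (-156587 - 10) + (112576 - 143353) = -156597 - 30777 = -187374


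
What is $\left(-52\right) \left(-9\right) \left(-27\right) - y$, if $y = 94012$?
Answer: $-106648$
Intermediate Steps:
$\left(-52\right) \left(-9\right) \left(-27\right) - y = \left(-52\right) \left(-9\right) \left(-27\right) - 94012 = 468 \left(-27\right) - 94012 = -12636 - 94012 = -106648$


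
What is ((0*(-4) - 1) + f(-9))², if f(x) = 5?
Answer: 16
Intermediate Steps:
((0*(-4) - 1) + f(-9))² = ((0*(-4) - 1) + 5)² = ((0 - 1) + 5)² = (-1 + 5)² = 4² = 16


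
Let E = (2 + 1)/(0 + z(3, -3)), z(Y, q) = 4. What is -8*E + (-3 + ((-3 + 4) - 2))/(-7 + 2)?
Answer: -26/5 ≈ -5.2000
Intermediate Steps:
E = 3/4 (E = (2 + 1)/(0 + 4) = 3/4 ≈ 0.75000)
-8*E + (-3 + ((-3 + 4) - 2))/(-7 + 2) = -8*3/4 + (-3 + ((-3 + 4) - 2))/(-7 + 2) = -6 + (-3 + (1 - 2))/(-5) = -6 + (-3 - 1)*(-1/5) = -6 - 4*(-1/5) = -6 + 4/5 = -26/5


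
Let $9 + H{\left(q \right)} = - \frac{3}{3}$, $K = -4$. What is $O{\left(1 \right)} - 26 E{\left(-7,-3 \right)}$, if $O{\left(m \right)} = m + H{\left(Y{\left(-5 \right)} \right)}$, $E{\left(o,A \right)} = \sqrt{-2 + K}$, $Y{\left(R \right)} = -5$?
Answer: $-9 - 26 i \sqrt{6} \approx -9.0 - 63.687 i$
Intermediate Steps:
$E{\left(o,A \right)} = i \sqrt{6}$ ($E{\left(o,A \right)} = \sqrt{-2 - 4} = \sqrt{-6} = i \sqrt{6}$)
$H{\left(q \right)} = -10$ ($H{\left(q \right)} = -9 - \frac{3}{3} = -9 - 1 = -10$)
$O{\left(m \right)} = -10 + m$ ($O{\left(m \right)} = m - 10 = -10 + m$)
$O{\left(1 \right)} - 26 E{\left(-7,-3 \right)} = \left(-10 + 1\right) - 26 i \sqrt{6} = -9 - 26 i \sqrt{6}$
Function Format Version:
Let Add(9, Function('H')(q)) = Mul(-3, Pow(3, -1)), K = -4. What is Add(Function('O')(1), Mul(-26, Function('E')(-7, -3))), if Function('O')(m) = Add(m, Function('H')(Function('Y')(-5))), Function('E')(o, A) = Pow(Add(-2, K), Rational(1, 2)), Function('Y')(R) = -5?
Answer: Add(-9, Mul(-26, I, Pow(6, Rational(1, 2)))) ≈ Add(-9.0000, Mul(-63.687, I))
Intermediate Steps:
Function('E')(o, A) = Mul(I, Pow(6, Rational(1, 2))) (Function('E')(o, A) = Pow(Add(-2, -4), Rational(1, 2)) = Pow(-6, Rational(1, 2)) = Mul(I, Pow(6, Rational(1, 2))))
Function('H')(q) = -10 (Function('H')(q) = Add(-9, Mul(-3, Pow(3, -1))) = Add(-9, Mul(-3, Rational(1, 3))) = Add(-9, -1) = -10)
Function('O')(m) = Add(-10, m) (Function('O')(m) = Add(m, -10) = Add(-10, m))
Add(Function('O')(1), Mul(-26, Function('E')(-7, -3))) = Add(Add(-10, 1), Mul(-26, Mul(I, Pow(6, Rational(1, 2))))) = Add(-9, Mul(-26, I, Pow(6, Rational(1, 2))))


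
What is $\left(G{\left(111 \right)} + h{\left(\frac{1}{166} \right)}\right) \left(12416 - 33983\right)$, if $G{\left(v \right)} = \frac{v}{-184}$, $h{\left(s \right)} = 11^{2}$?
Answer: $- \frac{477773751}{184} \approx -2.5966 \cdot 10^{6}$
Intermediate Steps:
$h{\left(s \right)} = 121$
$G{\left(v \right)} = - \frac{v}{184}$ ($G{\left(v \right)} = v \left(- \frac{1}{184}\right) = - \frac{v}{184}$)
$\left(G{\left(111 \right)} + h{\left(\frac{1}{166} \right)}\right) \left(12416 - 33983\right) = \left(\left(- \frac{1}{184}\right) 111 + 121\right) \left(12416 - 33983\right) = \left(- \frac{111}{184} + 121\right) \left(-21567\right) = \frac{22153}{184} \left(-21567\right) = - \frac{477773751}{184}$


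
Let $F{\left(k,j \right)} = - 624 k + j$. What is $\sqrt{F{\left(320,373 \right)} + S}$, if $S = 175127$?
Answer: $2 i \sqrt{6045} \approx 155.5 i$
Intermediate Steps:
$F{\left(k,j \right)} = j - 624 k$
$\sqrt{F{\left(320,373 \right)} + S} = \sqrt{\left(373 - 199680\right) + 175127} = \sqrt{-199307 + 175127} = \sqrt{-24180} = 2 i \sqrt{6045}$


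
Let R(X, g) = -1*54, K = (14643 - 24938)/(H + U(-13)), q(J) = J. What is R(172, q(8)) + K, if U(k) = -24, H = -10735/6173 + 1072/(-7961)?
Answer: 437267879033/1271516863 ≈ 343.89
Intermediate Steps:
H = -92078791/49143253 (H = -10735*1/6173 + 1072*(-1/7961) = -10735/6173 - 1072/7961 = -92078791/49143253 ≈ -1.8737)
K = 505929789635/1271516863 (K = (14643 - 24938)/(-92078791/49143253 - 24) = -10295/(-1271516863/49143253) = -10295*(-49143253/1271516863) = 505929789635/1271516863 ≈ 397.89)
R(X, g) = -54
R(172, q(8)) + K = -54 + 505929789635/1271516863 = 437267879033/1271516863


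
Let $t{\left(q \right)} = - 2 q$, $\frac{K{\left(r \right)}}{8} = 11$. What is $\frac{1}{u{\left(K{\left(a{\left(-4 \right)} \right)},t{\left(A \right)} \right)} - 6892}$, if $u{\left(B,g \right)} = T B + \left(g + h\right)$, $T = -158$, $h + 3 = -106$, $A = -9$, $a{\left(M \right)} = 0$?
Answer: $- \frac{1}{20887} \approx -4.7877 \cdot 10^{-5}$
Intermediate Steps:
$h = -109$ ($h = -3 - 106 = -109$)
$K{\left(r \right)} = 88$ ($K{\left(r \right)} = 8 \cdot 11 = 88$)
$u{\left(B,g \right)} = -109 + g - 158 B$ ($u{\left(B,g \right)} = - 158 B + \left(g - 109\right) = - 158 B + \left(-109 + g\right) = -109 + g - 158 B$)
$\frac{1}{u{\left(K{\left(a{\left(-4 \right)} \right)},t{\left(A \right)} \right)} - 6892} = \frac{1}{\left(-109 - -18 - 13904\right) - 6892} = \frac{1}{\left(-109 + 18 - 13904\right) - 6892} = \frac{1}{-13995 - 6892} = \frac{1}{-20887} = - \frac{1}{20887}$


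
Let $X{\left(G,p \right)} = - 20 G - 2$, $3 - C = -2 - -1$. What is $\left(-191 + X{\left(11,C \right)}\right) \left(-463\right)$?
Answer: $191219$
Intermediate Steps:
$C = 4$ ($C = 3 - \left(-2 - -1\right) = 3 - \left(-2 + 1\right) = 3 - -1 = 3 + 1 = 4$)
$X{\left(G,p \right)} = -2 - 20 G$
$\left(-191 + X{\left(11,C \right)}\right) \left(-463\right) = \left(-191 - 222\right) \left(-463\right) = \left(-413\right) \left(-463\right) = 191219$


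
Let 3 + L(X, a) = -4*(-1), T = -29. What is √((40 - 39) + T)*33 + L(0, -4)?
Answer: 1 + 66*I*√7 ≈ 1.0 + 174.62*I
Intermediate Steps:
L(X, a) = 1 (L(X, a) = -3 - 4*(-1) = -3 + 4 = 1)
√((40 - 39) + T)*33 + L(0, -4) = √((40 - 39) - 29)*33 + 1 = √(1 - 29)*33 + 1 = √(-28)*33 + 1 = (2*I*√7)*33 + 1 = 66*I*√7 + 1 = 1 + 66*I*√7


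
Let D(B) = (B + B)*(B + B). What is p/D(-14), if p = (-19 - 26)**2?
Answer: 2025/784 ≈ 2.5829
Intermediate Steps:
D(B) = 4*B**2 (D(B) = (2*B)*(2*B) = 4*B**2)
p = 2025 (p = (-45)**2 = 2025)
p/D(-14) = 2025/((4*(-14)**2)) = 2025/((4*196)) = 2025/784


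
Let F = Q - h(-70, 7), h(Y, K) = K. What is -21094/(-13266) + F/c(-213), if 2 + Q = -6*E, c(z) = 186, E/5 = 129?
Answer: -7922555/411246 ≈ -19.265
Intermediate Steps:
E = 645 (E = 5*129 = 645)
Q = -3872 (Q = -2 - 6*645 = -2 - 3870 = -3872)
F = -3879 (F = -3872 - 1*7 = -3872 - 7 = -3879)
-21094/(-13266) + F/c(-213) = -21094/(-13266) - 3879/186 = -21094*(-1/13266) - 3879*1/186 = 10547/6633 - 1293/62 = -7922555/411246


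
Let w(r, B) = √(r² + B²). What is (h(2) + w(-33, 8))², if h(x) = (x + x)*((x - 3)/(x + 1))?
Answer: 10393/9 - 8*√1153/3 ≈ 1064.2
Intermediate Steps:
w(r, B) = √(B² + r²)
h(x) = 2*x*(-3 + x)/(1 + x) (h(x) = (2*x)*((-3 + x)/(1 + x)) = 2*x*(-3 + x)/(1 + x))
(h(2) + w(-33, 8))² = (2*2*(-3 + 2)/(1 + 2) + √(8² + (-33)²))² = (2*2*(-1)/3 + √(64 + 1089))² = (2*2*(⅓)*(-1) + √1153)² = (-4/3 + √1153)²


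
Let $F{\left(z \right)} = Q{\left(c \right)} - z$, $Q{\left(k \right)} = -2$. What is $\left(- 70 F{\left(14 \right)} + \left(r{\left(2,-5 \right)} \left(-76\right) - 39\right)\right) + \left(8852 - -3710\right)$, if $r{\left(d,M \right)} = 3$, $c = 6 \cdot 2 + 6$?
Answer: $13415$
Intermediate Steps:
$c = 18$ ($c = 12 + 6 = 18$)
$F{\left(z \right)} = -2 - z$
$\left(- 70 F{\left(14 \right)} + \left(r{\left(2,-5 \right)} \left(-76\right) - 39\right)\right) + \left(8852 - -3710\right) = \left(- 70 \left(-2 - 14\right) + \left(3 \left(-76\right) - 39\right)\right) + \left(8852 - -3710\right) = \left(- 70 \left(-2 - 14\right) - 267\right) + \left(8852 + 3710\right) = \left(\left(-70\right) \left(-16\right) - 267\right) + 12562 = \left(1120 - 267\right) + 12562 = 853 + 12562 = 13415$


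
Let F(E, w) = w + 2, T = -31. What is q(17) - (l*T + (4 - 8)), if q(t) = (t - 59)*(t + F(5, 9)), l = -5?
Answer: -1327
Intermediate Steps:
F(E, w) = 2 + w
q(t) = (-59 + t)*(11 + t) (q(t) = (t - 59)*(t + (2 + 9)) = (-59 + t)*(t + 11) = (-59 + t)*(11 + t))
q(17) - (l*T + (4 - 8)) = (-649 + 17**2 - 48*17) - (-5*(-31) + (4 - 8)) = (-649 + 289 - 816) - (155 - 4) = -1176 - 1*151 = -1176 - 151 = -1327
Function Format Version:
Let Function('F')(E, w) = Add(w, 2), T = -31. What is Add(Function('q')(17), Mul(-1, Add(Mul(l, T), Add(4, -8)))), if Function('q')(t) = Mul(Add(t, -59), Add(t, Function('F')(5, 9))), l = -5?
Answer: -1327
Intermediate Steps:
Function('F')(E, w) = Add(2, w)
Function('q')(t) = Mul(Add(-59, t), Add(11, t)) (Function('q')(t) = Mul(Add(t, -59), Add(t, Add(2, 9))) = Mul(Add(-59, t), Add(t, 11)) = Mul(Add(-59, t), Add(11, t)))
Add(Function('q')(17), Mul(-1, Add(Mul(l, T), Add(4, -8)))) = Add(Add(-649, Pow(17, 2), Mul(-48, 17)), Mul(-1, Add(Mul(-5, -31), Add(4, -8)))) = Add(Add(-649, 289, -816), Mul(-1, Add(155, -4))) = Add(-1176, Mul(-1, 151)) = Add(-1176, -151) = -1327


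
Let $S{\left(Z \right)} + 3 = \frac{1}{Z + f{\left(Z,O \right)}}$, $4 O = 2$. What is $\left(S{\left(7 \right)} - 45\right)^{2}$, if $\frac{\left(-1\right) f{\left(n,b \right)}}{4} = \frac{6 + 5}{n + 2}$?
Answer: $\frac{815409}{361} \approx 2258.8$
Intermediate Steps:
$O = \frac{1}{2}$ ($O = \frac{1}{4} \cdot 2 = \frac{1}{2} \approx 0.5$)
$f{\left(n,b \right)} = - \frac{44}{2 + n}$ ($f{\left(n,b \right)} = - 4 \frac{6 + 5}{n + 2} = - 4 \frac{11}{2 + n} = - \frac{44}{2 + n}$)
$S{\left(Z \right)} = -3 + \frac{1}{Z - \frac{44}{2 + Z}}$
$\left(S{\left(7 \right)} - 45\right)^{2} = \left(\frac{132 - \left(-1 + 3 \cdot 7\right) \left(2 + 7\right)}{-44 + 7 \left(2 + 7\right)} - 45\right)^{2} = \left(\frac{132 - \left(-1 + 21\right) 9}{-44 + 7 \cdot 9} - 45\right)^{2} = \left(\frac{132 - 20 \cdot 9}{-44 + 63} - 45\right)^{2} = \left(\frac{132 - 180}{19} - 45\right)^{2} = \left(\frac{1}{19} \left(-48\right) - 45\right)^{2} = \left(- \frac{48}{19} - 45\right)^{2} = \left(- \frac{903}{19}\right)^{2} = \frac{815409}{361}$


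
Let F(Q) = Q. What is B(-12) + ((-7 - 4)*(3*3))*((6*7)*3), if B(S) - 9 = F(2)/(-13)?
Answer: -162047/13 ≈ -12465.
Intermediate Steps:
B(S) = 115/13 (B(S) = 9 + 2/(-13) = 9 + 2*(-1/13) = 9 - 2/13 = 115/13)
B(-12) + ((-7 - 4)*(3*3))*((6*7)*3) = 115/13 + ((-7 - 4)*(3*3))*((6*7)*3) = 115/13 + (-11*9)*(42*3) = 115/13 - 99*126 = 115/13 - 12474 = -162047/13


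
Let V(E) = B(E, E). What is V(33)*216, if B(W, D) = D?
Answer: 7128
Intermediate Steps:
V(E) = E
V(33)*216 = 33*216 = 7128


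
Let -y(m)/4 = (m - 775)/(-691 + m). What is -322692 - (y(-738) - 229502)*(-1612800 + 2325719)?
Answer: 233811598085922/1429 ≈ 1.6362e+11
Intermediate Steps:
y(m) = -4*(-775 + m)/(-691 + m) (y(m) = -4*(m - 775)/(-691 + m) = -4*(-775 + m)/(-691 + m))
-322692 - (y(-738) - 229502)*(-1612800 + 2325719) = -322692 - (4*(775 - 1*(-738))/(-691 - 738) - 229502)*(-1612800 + 2325719) = -322692 - (4*(775 + 738)/(-1429) - 229502)*712919 = -322692 - (4*(-1/1429)*1513 - 229502)*712919 = -322692 - (-6052/1429 - 229502)*712919 = -322692 - (-327964410)*712919/1429 = -322692 - 1*(-233812059212790/1429) = -322692 + 233812059212790/1429 = 233811598085922/1429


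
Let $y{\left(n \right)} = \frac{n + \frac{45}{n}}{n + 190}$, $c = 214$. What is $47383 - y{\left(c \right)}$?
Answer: $\frac{4096498807}{86456} \approx 47383.0$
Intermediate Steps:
$y{\left(n \right)} = \frac{n + \frac{45}{n}}{190 + n}$
$47383 - y{\left(c \right)} = 47383 - \frac{45 + 214^{2}}{214 \left(190 + 214\right)} = 47383 - \frac{45 + 45796}{214 \cdot 404} = 47383 - \frac{1}{214} \cdot \frac{1}{404} \cdot 45841 = 47383 - \frac{45841}{86456} = \frac{4096498807}{86456}$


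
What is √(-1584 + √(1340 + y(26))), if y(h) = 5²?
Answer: √(-1584 + √1365) ≈ 39.333*I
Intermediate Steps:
y(h) = 25
√(-1584 + √(1340 + y(26))) = √(-1584 + √(1340 + 25)) = √(-1584 + √1365)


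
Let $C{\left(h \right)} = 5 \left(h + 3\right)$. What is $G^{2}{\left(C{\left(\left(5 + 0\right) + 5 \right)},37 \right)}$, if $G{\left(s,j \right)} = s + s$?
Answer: $16900$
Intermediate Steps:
$C{\left(h \right)} = 15 + 5 h$ ($C{\left(h \right)} = 5 \left(3 + h\right) = 15 + 5 h$)
$G{\left(s,j \right)} = 2 s$
$G^{2}{\left(C{\left(\left(5 + 0\right) + 5 \right)},37 \right)} = \left(2 \left(15 + 5 \left(\left(5 + 0\right) + 5\right)\right)\right)^{2} = \left(2 \left(15 + 5 \left(5 + 5\right)\right)\right)^{2} = \left(2 \left(15 + 5 \cdot 10\right)\right)^{2} = \left(2 \left(15 + 50\right)\right)^{2} = \left(2 \cdot 65\right)^{2} = 130^{2} = 16900$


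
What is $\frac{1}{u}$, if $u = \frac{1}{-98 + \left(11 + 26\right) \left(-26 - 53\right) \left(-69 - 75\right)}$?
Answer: $420814$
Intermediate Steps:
$u = \frac{1}{420814}$ ($u = \frac{1}{-98 + 37 \left(\left(-79\right) \left(-144\right)\right)} = \frac{1}{-98 + 37 \cdot 11376} = \frac{1}{-98 + 420912} = \frac{1}{420814} \approx 2.3763 \cdot 10^{-6}$)
$\frac{1}{u} = \frac{1}{\frac{1}{420814}} = 420814$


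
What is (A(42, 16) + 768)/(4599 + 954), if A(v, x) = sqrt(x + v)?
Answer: 256/1851 + sqrt(58)/5553 ≈ 0.13968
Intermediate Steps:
A(v, x) = sqrt(v + x)
(A(42, 16) + 768)/(4599 + 954) = (sqrt(42 + 16) + 768)/(4599 + 954) = (sqrt(58) + 768)/5553 = (768 + sqrt(58))*(1/5553) = 256/1851 + sqrt(58)/5553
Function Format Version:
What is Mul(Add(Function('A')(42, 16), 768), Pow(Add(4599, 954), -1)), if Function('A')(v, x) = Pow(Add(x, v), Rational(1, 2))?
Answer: Add(Rational(256, 1851), Mul(Rational(1, 5553), Pow(58, Rational(1, 2)))) ≈ 0.13968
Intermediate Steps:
Function('A')(v, x) = Pow(Add(v, x), Rational(1, 2))
Mul(Add(Function('A')(42, 16), 768), Pow(Add(4599, 954), -1)) = Mul(Add(Pow(Add(42, 16), Rational(1, 2)), 768), Pow(Add(4599, 954), -1)) = Mul(Add(Pow(58, Rational(1, 2)), 768), Pow(5553, -1)) = Mul(Add(768, Pow(58, Rational(1, 2))), Rational(1, 5553)) = Add(Rational(256, 1851), Mul(Rational(1, 5553), Pow(58, Rational(1, 2))))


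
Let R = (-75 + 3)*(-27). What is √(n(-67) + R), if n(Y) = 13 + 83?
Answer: 2*√510 ≈ 45.166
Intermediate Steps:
n(Y) = 96
R = 1944 (R = -72*(-27) = 1944)
√(n(-67) + R) = √(96 + 1944) = √2040 = 2*√510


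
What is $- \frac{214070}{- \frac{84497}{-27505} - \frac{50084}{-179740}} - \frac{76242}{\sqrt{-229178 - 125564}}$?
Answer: $- \frac{278502180055}{4359224} + \frac{38121 i \sqrt{354742}}{177371} \approx -63888.0 + 128.01 i$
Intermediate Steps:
$- \frac{214070}{- \frac{84497}{-27505} - \frac{50084}{-179740}} - \frac{76242}{\sqrt{-229178 - 125564}} = - \frac{214070}{\left(-84497\right) \left(- \frac{1}{27505}\right) - - \frac{659}{2365}} - \frac{76242}{\sqrt{-354742}} = - \frac{214070}{\frac{84497}{27505} + \frac{659}{2365}} - \frac{76242}{i \sqrt{354742}} = - \frac{214070}{\frac{8718448}{2601973}} - 76242 \left(- \frac{i \sqrt{354742}}{354742}\right) = \left(-214070\right) \frac{2601973}{8718448} + \frac{38121 i \sqrt{354742}}{177371} = - \frac{278502180055}{4359224} + \frac{38121 i \sqrt{354742}}{177371}$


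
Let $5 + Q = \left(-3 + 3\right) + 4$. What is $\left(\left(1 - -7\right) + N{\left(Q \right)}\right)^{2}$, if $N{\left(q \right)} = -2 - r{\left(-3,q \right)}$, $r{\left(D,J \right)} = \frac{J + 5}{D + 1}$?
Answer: $64$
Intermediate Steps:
$Q = -1$ ($Q = -5 + \left(\left(-3 + 3\right) + 4\right) = -5 + \left(0 + 4\right) = -5 + 4 = -1$)
$r{\left(D,J \right)} = \frac{5 + J}{1 + D}$
$N{\left(q \right)} = \frac{1}{2} + \frac{q}{2}$ ($N{\left(q \right)} = -2 - \frac{5 + q}{1 - 3} = -2 - \frac{5 + q}{-2} = -2 - - \frac{5 + q}{2} = -2 - \left(- \frac{5}{2} - \frac{q}{2}\right) = -2 + \left(\frac{5}{2} + \frac{q}{2}\right) = \frac{1}{2} + \frac{q}{2}$)
$\left(\left(1 - -7\right) + N{\left(Q \right)}\right)^{2} = \left(\left(1 - -7\right) + \left(\frac{1}{2} + \frac{1}{2} \left(-1\right)\right)\right)^{2} = \left(\left(1 + 7\right) + \left(\frac{1}{2} - \frac{1}{2}\right)\right)^{2} = \left(8 + 0\right)^{2} = 8^{2} = 64$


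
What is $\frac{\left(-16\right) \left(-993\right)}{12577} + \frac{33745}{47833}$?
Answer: $\frac{1184381569}{601595641} \approx 1.9687$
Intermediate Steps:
$\frac{\left(-16\right) \left(-993\right)}{12577} + \frac{33745}{47833} = 15888 \cdot \frac{1}{12577} + 33745 \cdot \frac{1}{47833} = \frac{15888}{12577} + \frac{33745}{47833} = \frac{1184381569}{601595641}$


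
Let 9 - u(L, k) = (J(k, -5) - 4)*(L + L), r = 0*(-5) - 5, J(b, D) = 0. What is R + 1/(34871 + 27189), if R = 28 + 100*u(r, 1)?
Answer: -190648319/62060 ≈ -3072.0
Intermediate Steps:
r = -5 (r = 0 - 5 = -5)
u(L, k) = 9 + 8*L (u(L, k) = 9 - (0 - 4)*(L + L) = 9 - (-4)*2*L = 9 - (-8)*L = 9 + 8*L)
R = -3072 (R = 28 + 100*(9 + 8*(-5)) = 28 + 100*(9 - 40) = 28 + 100*(-31) = 28 - 3100 = -3072)
R + 1/(34871 + 27189) = -3072 + 1/(34871 + 27189) = -3072 + 1/62060 = -190648319/62060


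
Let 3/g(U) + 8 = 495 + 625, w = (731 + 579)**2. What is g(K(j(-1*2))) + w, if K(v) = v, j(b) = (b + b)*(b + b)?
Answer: 1908303203/1112 ≈ 1.7161e+6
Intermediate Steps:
j(b) = 4*b**2 (j(b) = (2*b)*(2*b) = 4*b**2)
w = 1716100 (w = 1310**2 = 1716100)
g(U) = 3/1112 (g(U) = 3/(-8 + (495 + 625)) = 3/(-8 + 1120) = 3/1112)
g(K(j(-1*2))) + w = 3/1112 + 1716100 = 1908303203/1112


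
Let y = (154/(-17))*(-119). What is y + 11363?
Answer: 12441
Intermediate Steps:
y = 1078 (y = (154*(-1/17))*(-119) = -154/17*(-119) = 1078)
y + 11363 = 1078 + 11363 = 12441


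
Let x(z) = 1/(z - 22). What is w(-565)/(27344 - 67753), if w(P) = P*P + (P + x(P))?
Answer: -187053419/23720083 ≈ -7.8859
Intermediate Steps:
x(z) = 1/(-22 + z)
w(P) = P + P**2 + 1/(-22 + P) (w(P) = P*P + (P + 1/(-22 + P)) = P**2 + (P + 1/(-22 + P)) = P + P**2 + 1/(-22 + P))
w(-565)/(27344 - 67753) = ((1 - 565*(1 - 565)*(-22 - 565))/(-22 - 565))/(27344 - 67753) = ((1 - 565*(-564)*(-587))/(-587))/(-40409) = -(1 - 187053420)/587*(-1/40409) = -1/587*(-187053419)*(-1/40409) = (187053419/587)*(-1/40409) = -187053419/23720083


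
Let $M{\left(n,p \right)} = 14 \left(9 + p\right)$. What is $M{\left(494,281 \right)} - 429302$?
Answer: $-425242$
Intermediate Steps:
$M{\left(n,p \right)} = 126 + 14 p$
$M{\left(494,281 \right)} - 429302 = \left(126 + 14 \cdot 281\right) - 429302 = \left(126 + 3934\right) - 429302 = 4060 - 429302 = -425242$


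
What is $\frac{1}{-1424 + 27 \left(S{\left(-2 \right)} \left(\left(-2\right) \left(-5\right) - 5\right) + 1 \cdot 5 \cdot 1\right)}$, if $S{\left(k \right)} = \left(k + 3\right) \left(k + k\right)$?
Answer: $- \frac{1}{1829} \approx -0.00054675$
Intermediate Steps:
$S{\left(k \right)} = 2 k \left(3 + k\right)$ ($S{\left(k \right)} = \left(3 + k\right) 2 k = 2 k \left(3 + k\right)$)
$\frac{1}{-1424 + 27 \left(S{\left(-2 \right)} \left(\left(-2\right) \left(-5\right) - 5\right) + 1 \cdot 5 \cdot 1\right)} = \frac{1}{-1424 + 27 \left(2 \left(-2\right) \left(3 - 2\right) \left(\left(-2\right) \left(-5\right) - 5\right) + 1 \cdot 5 \cdot 1\right)} = \frac{1}{-1424 + 27 \left(2 \left(-2\right) 1 \left(10 - 5\right) + 5 \cdot 1\right)} = \frac{1}{-1424 + 27 \left(\left(-4\right) 5 + 5\right)} = \frac{1}{-1424 + 27 \left(-20 + 5\right)} = \frac{1}{-1424 + 27 \left(-15\right)} = \frac{1}{-1424 - 405} = \frac{1}{-1829} = - \frac{1}{1829}$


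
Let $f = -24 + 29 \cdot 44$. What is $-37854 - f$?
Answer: $-39106$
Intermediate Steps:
$f = 1252$ ($f = -24 + 1276 = 1252$)
$-37854 - f = -37854 - 1252 = -39106$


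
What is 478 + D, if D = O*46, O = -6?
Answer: 202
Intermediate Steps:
D = -276 (D = -6*46 = -276)
478 + D = 478 - 276 = 202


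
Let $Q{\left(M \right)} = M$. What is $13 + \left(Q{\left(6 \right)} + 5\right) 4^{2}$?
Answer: $189$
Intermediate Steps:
$13 + \left(Q{\left(6 \right)} + 5\right) 4^{2} = 13 + \left(6 + 5\right) 4^{2} = 13 + 11 \cdot 16 = 13 + 176 = 189$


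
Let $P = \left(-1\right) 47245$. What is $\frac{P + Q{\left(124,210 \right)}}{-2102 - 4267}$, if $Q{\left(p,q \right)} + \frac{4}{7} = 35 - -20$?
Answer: $\frac{330334}{44583} \approx 7.4094$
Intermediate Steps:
$Q{\left(p,q \right)} = \frac{381}{7}$ ($Q{\left(p,q \right)} = - \frac{4}{7} + \left(35 - -20\right) = - \frac{4}{7} + \left(35 + 20\right) = - \frac{4}{7} + 55 = \frac{381}{7}$)
$P = -47245$
$\frac{P + Q{\left(124,210 \right)}}{-2102 - 4267} = \frac{-47245 + \frac{381}{7}}{-2102 - 4267} = - \frac{330334}{7 \left(-6369\right)} = \left(- \frac{330334}{7}\right) \left(- \frac{1}{6369}\right) = \frac{330334}{44583}$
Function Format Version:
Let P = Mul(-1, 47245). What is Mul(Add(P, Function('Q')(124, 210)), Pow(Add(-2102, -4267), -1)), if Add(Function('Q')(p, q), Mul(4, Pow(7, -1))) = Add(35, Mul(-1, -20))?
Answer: Rational(330334, 44583) ≈ 7.4094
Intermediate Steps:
Function('Q')(p, q) = Rational(381, 7) (Function('Q')(p, q) = Add(Rational(-4, 7), Add(35, Mul(-1, -20))) = Add(Rational(-4, 7), Add(35, 20)) = Add(Rational(-4, 7), 55) = Rational(381, 7))
P = -47245
Mul(Add(P, Function('Q')(124, 210)), Pow(Add(-2102, -4267), -1)) = Mul(Add(-47245, Rational(381, 7)), Pow(Add(-2102, -4267), -1)) = Mul(Rational(-330334, 7), Pow(-6369, -1)) = Mul(Rational(-330334, 7), Rational(-1, 6369)) = Rational(330334, 44583)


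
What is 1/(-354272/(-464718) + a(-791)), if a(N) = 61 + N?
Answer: -232359/169444934 ≈ -0.0013713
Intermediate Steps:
1/(-354272/(-464718) + a(-791)) = 1/(-354272/(-464718) + (61 - 791)) = 1/(-354272*(-1/464718) - 730) = 1/(177136/232359 - 730) = 1/(-169444934/232359) = -232359/169444934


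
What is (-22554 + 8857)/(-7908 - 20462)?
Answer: 13697/28370 ≈ 0.48280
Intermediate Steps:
(-22554 + 8857)/(-7908 - 20462) = -13697/(-28370) = -13697*(-1/28370) = 13697/28370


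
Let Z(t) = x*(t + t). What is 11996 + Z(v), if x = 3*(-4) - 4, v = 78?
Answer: 9500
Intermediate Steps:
x = -16 (x = -12 - 4 = -16)
Z(t) = -32*t (Z(t) = -16*(t + t) = -32*t)
11996 + Z(v) = 11996 - 32*78 = 11996 - 2496 = 9500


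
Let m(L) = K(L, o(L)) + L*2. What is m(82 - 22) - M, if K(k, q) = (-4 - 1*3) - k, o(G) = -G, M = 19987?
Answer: -19934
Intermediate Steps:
K(k, q) = -7 - k (K(k, q) = (-4 - 3) - k = -7 - k)
m(L) = -7 + L (m(L) = (-7 - L) + L*2 = (-7 - L) + 2*L = -7 + L)
m(82 - 22) - M = (-7 + (82 - 22)) - 1*19987 = (-7 + 60) - 19987 = 53 - 19987 = -19934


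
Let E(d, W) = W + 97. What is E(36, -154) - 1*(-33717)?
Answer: 33660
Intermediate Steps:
E(d, W) = 97 + W
E(36, -154) - 1*(-33717) = (97 - 154) - 1*(-33717) = -57 + 33717 = 33660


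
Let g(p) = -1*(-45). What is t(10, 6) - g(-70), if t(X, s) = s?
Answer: -39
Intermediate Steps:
g(p) = 45
t(10, 6) - g(-70) = 6 - 1*45 = 6 - 45 = -39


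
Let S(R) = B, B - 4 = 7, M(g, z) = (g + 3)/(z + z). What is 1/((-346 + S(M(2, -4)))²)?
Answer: 1/112225 ≈ 8.9107e-6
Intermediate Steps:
M(g, z) = (3 + g)/(2*z) (M(g, z) = (3 + g)/((2*z)) = (3 + g)*(1/(2*z)) = (3 + g)/(2*z))
B = 11 (B = 4 + 7 = 11)
S(R) = 11
1/((-346 + S(M(2, -4)))²) = 1/((-346 + 11)²) = 1/((-335)²) = 1/112225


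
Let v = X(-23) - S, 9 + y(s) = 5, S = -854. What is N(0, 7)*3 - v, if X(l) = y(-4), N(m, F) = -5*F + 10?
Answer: -925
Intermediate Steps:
y(s) = -4 (y(s) = -9 + 5 = -4)
N(m, F) = 10 - 5*F
X(l) = -4
v = 850 (v = -4 - 1*(-854) = -4 + 854 = 850)
N(0, 7)*3 - v = (10 - 5*7)*3 - 1*850 = (10 - 35)*3 - 850 = -25*3 - 850 = -75 - 850 = -925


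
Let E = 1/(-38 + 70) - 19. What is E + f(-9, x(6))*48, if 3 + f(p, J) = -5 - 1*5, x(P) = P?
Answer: -20575/32 ≈ -642.97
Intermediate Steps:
f(p, J) = -13 (f(p, J) = -3 + (-5 - 1*5) = -3 + (-5 - 5) = -3 - 10 = -13)
E = -607/32 (E = 1/32 - 19 = -607/32 ≈ -18.969)
E + f(-9, x(6))*48 = -607/32 - 13*48 = -607/32 - 624 = -20575/32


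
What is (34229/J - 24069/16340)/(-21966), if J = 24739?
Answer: 2780087/683033209320 ≈ 4.0702e-6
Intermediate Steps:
(34229/J - 24069/16340)/(-21966) = (34229/24739 - 24069/16340)/(-21966) = (34229*(1/24739) - 24069*1/16340)*(-1/21966) = (2633/1903 - 24069/16340)*(-1/21966) = -2780087/31095020*(-1/21966) = 2780087/683033209320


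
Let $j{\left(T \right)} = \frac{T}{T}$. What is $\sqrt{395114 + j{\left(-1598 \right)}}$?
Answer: $\sqrt{395115} \approx 628.58$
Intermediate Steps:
$j{\left(T \right)} = 1$
$\sqrt{395114 + j{\left(-1598 \right)}} = \sqrt{395114 + 1} = \sqrt{395115}$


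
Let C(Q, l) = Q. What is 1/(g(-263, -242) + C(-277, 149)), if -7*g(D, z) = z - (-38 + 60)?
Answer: -7/1675 ≈ -0.0041791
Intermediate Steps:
g(D, z) = 22/7 - z/7 (g(D, z) = -(z - (-38 + 60))/7 = -(z - 1*22)/7 = -(z - 22)/7 = -(-22 + z)/7 = 22/7 - z/7)
1/(g(-263, -242) + C(-277, 149)) = 1/((22/7 - ⅐*(-242)) - 277) = 1/((22/7 + 242/7) - 277) = 1/(264/7 - 277) = 1/(-1675/7) = -7/1675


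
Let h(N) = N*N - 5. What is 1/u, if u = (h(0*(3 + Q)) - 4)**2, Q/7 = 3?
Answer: 1/81 ≈ 0.012346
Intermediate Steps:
Q = 21 (Q = 7*3 = 21)
h(N) = -5 + N**2 (h(N) = N**2 - 5 = -5 + N**2)
u = 81 (u = ((-5 + (0*(3 + 21))**2) - 4)**2 = ((-5 + (0*24)**2) - 4)**2 = ((-5 + 0**2) - 4)**2 = ((-5 + 0) - 4)**2 = (-5 - 4)**2 = (-9)**2 = 81)
1/u = 1/81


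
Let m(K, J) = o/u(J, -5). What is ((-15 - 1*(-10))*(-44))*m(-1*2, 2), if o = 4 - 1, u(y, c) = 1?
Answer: 660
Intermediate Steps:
o = 3
m(K, J) = 3 (m(K, J) = 3/1 = 3*1 = 3)
((-15 - 1*(-10))*(-44))*m(-1*2, 2) = ((-15 - 1*(-10))*(-44))*3 = ((-15 + 10)*(-44))*3 = -5*(-44)*3 = 220*3 = 660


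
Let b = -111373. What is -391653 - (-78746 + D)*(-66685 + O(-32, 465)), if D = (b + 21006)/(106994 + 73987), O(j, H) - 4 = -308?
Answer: -954772666860470/180981 ≈ -5.2755e+9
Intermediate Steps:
O(j, H) = -304 (O(j, H) = 4 - 308 = -304)
D = -90367/180981 (D = (-111373 + 21006)/(106994 + 73987) = -90367/180981 ≈ -0.49932)
-391653 - (-78746 + D)*(-66685 + O(-32, 465)) = -391653 - (-78746 - 90367/180981)*(-66685 - 304) = -391653 - (-14251620193)*(-66989)/180981 = -391653 - 1*954701785108877/180981 = -391653 - 954701785108877/180981 = -954772666860470/180981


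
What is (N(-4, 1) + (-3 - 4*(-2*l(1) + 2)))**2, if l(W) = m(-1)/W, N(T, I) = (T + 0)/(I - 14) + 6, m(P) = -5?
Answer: 337561/169 ≈ 1997.4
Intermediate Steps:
N(T, I) = 6 + T/(-14 + I) (N(T, I) = T/(-14 + I) + 6 = 6 + T/(-14 + I))
l(W) = -5/W
(N(-4, 1) + (-3 - 4*(-2*l(1) + 2)))**2 = ((-84 - 4 + 6*1)/(-14 + 1) + (-3 - 4*(-(-10)/1 + 2)))**2 = ((-84 - 4 + 6)/(-13) + (-3 - 4*(-(-10) + 2)))**2 = (-1/13*(-82) + (-3 - 4*(-2*(-5) + 2)))**2 = (82/13 + (-3 - 4*(10 + 2)))**2 = (82/13 + (-3 - 4*12))**2 = (82/13 + (-3 - 48))**2 = (82/13 - 51)**2 = (-581/13)**2 = 337561/169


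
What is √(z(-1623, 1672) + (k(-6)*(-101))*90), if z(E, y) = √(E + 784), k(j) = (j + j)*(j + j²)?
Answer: √(3272400 + I*√839) ≈ 1809.0 + 0.008*I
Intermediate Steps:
k(j) = 2*j*(j + j²) (k(j) = (2*j)*(j + j²) = 2*j*(j + j²))
z(E, y) = √(784 + E)
√(z(-1623, 1672) + (k(-6)*(-101))*90) = √(√(784 - 1623) + ((2*(-6)²*(1 - 6))*(-101))*90) = √(√(-839) + ((2*36*(-5))*(-101))*90) = √(I*√839 - 360*(-101)*90) = √(I*√839 + 36360*90) = √(I*√839 + 3272400) = √(3272400 + I*√839)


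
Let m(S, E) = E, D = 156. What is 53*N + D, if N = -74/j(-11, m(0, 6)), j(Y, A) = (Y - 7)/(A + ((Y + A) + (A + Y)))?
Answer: -6440/9 ≈ -715.56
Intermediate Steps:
j(Y, A) = (-7 + Y)/(2*Y + 3*A) (j(Y, A) = (-7 + Y)/(A + ((A + Y) + (A + Y))) = (-7 + Y)/(A + (2*A + 2*Y)) = (-7 + Y)/(2*Y + 3*A))
N = -148/9 (N = -74*(2*(-11) + 3*6)/(-7 - 11) = -74/(-18/(-22 + 18)) = -74/(-18/(-4)) = -74/((-¼*(-18))) = -74/9/2 = -74*2/9 = -148/9 ≈ -16.444)
53*N + D = 53*(-148/9) + 156 = -7844/9 + 156 = -6440/9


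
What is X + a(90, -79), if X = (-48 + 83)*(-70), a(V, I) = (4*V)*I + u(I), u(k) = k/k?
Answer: -30889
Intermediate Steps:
u(k) = 1
a(V, I) = 1 + 4*I*V (a(V, I) = (4*V)*I + 1 = 4*I*V + 1 = 1 + 4*I*V)
X = -2450 (X = 35*(-70) = -2450)
X + a(90, -79) = -2450 + (1 + 4*(-79)*90) = -2450 + (1 - 28440) = -2450 - 28439 = -30889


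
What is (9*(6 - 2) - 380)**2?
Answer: 118336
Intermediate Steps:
(9*(6 - 2) - 380)**2 = (9*4 - 380)**2 = (36 - 380)**2 = (-344)**2 = 118336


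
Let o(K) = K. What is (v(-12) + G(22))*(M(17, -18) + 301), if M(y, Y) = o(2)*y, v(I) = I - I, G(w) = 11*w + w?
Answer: 88440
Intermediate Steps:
G(w) = 12*w
v(I) = 0
M(y, Y) = 2*y
(v(-12) + G(22))*(M(17, -18) + 301) = (0 + 12*22)*(2*17 + 301) = (0 + 264)*(34 + 301) = 264*335 = 88440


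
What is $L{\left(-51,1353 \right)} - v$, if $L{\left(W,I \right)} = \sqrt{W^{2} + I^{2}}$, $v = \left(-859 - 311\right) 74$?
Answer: $86580 + 3 \sqrt{203690} \approx 87934.0$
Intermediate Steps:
$v = -86580$ ($v = \left(-1170\right) 74 = -86580$)
$L{\left(W,I \right)} = \sqrt{I^{2} + W^{2}}$
$L{\left(-51,1353 \right)} - v = \sqrt{1353^{2} + \left(-51\right)^{2}} - -86580 = \sqrt{1830609 + 2601} + 86580 = \sqrt{1833210} + 86580 = 3 \sqrt{203690} + 86580 = 86580 + 3 \sqrt{203690}$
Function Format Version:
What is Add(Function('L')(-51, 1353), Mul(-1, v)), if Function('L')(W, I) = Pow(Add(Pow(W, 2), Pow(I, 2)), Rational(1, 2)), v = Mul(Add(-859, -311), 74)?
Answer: Add(86580, Mul(3, Pow(203690, Rational(1, 2)))) ≈ 87934.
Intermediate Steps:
v = -86580 (v = Mul(-1170, 74) = -86580)
Function('L')(W, I) = Pow(Add(Pow(I, 2), Pow(W, 2)), Rational(1, 2))
Add(Function('L')(-51, 1353), Mul(-1, v)) = Add(Pow(Add(Pow(1353, 2), Pow(-51, 2)), Rational(1, 2)), Mul(-1, -86580)) = Add(Pow(Add(1830609, 2601), Rational(1, 2)), 86580) = Add(Pow(1833210, Rational(1, 2)), 86580) = Add(Mul(3, Pow(203690, Rational(1, 2))), 86580) = Add(86580, Mul(3, Pow(203690, Rational(1, 2))))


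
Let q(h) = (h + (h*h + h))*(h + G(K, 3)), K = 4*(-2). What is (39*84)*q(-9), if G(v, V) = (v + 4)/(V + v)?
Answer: -8461908/5 ≈ -1.6924e+6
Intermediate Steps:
K = -8
G(v, V) = (4 + v)/(V + v)
q(h) = (⅘ + h)*(h² + 2*h) (q(h) = (h + (h*h + h))*(h + (4 - 8)/(3 - 8)) = (h + (h² + h))*(h - 4/(-5)) = (h + (h + h²))*(h - ⅕*(-4)) = (h² + 2*h)*(h + ⅘) = (h² + 2*h)*(⅘ + h) = (⅘ + h)*(h² + 2*h))
(39*84)*q(-9) = (39*84)*((⅕)*(-9)*(8 + 5*(-9)² + 14*(-9))) = 3276*((⅕)*(-9)*(8 + 5*81 - 126)) = 3276*((⅕)*(-9)*(8 + 405 - 126)) = 3276*((⅕)*(-9)*287) = 3276*(-2583/5) = -8461908/5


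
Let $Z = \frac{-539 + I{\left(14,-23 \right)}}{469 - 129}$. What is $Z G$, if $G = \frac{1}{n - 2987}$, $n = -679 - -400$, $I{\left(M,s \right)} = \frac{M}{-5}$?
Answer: $\frac{2709}{5552200} \approx 0.00048791$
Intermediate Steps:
$I{\left(M,s \right)} = - \frac{M}{5}$ ($I{\left(M,s \right)} = M \left(- \frac{1}{5}\right) = - \frac{M}{5}$)
$Z = - \frac{2709}{1700}$ ($Z = \frac{-539 - \frac{14}{5}}{469 - 129} = \frac{-539 - \frac{14}{5}}{340} = \left(- \frac{2709}{5}\right) \frac{1}{340} = - \frac{2709}{1700} \approx -1.5935$)
$n = -279$ ($n = -679 + 400 = -279$)
$G = - \frac{1}{3266}$ ($G = \frac{1}{-279 - 2987} = \frac{1}{-3266} = - \frac{1}{3266} \approx -0.00030618$)
$Z G = \left(- \frac{2709}{1700}\right) \left(- \frac{1}{3266}\right) = \frac{2709}{5552200}$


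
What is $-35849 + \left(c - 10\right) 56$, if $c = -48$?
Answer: $-39097$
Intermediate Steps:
$-35849 + \left(c - 10\right) 56 = -35849 + \left(-48 - 10\right) 56 = -35849 - 3248 = -39097$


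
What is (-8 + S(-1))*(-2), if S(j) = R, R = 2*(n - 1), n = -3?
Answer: 32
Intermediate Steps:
R = -8 (R = 2*(-3 - 1) = 2*(-4) = -8)
S(j) = -8
(-8 + S(-1))*(-2) = (-8 - 8)*(-2) = -16*(-2) = 32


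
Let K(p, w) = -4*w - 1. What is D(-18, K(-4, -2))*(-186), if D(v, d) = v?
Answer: 3348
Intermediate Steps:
K(p, w) = -1 - 4*w
D(-18, K(-4, -2))*(-186) = -18*(-186) = 3348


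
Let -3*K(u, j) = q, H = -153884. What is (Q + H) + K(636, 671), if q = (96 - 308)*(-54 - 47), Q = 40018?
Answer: -363010/3 ≈ -1.2100e+5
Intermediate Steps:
q = 21412 (q = -212*(-101) = 21412)
K(u, j) = -21412/3 (K(u, j) = -⅓*21412 = -21412/3)
(Q + H) + K(636, 671) = (40018 - 153884) - 21412/3 = -113866 - 21412/3 = -363010/3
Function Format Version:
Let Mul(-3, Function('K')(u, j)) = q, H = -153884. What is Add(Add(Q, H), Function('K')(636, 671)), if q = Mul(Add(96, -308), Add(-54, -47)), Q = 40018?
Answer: Rational(-363010, 3) ≈ -1.2100e+5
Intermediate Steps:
q = 21412 (q = Mul(-212, -101) = 21412)
Function('K')(u, j) = Rational(-21412, 3) (Function('K')(u, j) = Mul(Rational(-1, 3), 21412) = Rational(-21412, 3))
Add(Add(Q, H), Function('K')(636, 671)) = Add(Add(40018, -153884), Rational(-21412, 3)) = Add(-113866, Rational(-21412, 3)) = Rational(-363010, 3)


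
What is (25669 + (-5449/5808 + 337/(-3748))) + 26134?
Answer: 281911304051/5442096 ≈ 51802.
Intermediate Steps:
(25669 + (-5449/5808 + 337/(-3748))) + 26134 = (25669 + (-5449*1/5808 + 337*(-1/3748))) + 26134 = (25669 + (-5449/5808 - 337/3748)) + 26134 = (25669 - 5595037/5442096) + 26134 = 139687567187/5442096 + 26134 = 281911304051/5442096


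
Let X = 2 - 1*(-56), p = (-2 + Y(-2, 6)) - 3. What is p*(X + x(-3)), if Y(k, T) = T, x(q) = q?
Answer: 55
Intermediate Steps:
p = 1 (p = (-2 + 6) - 3 = 4 - 3 = 1)
X = 58 (X = 2 + 56 = 58)
p*(X + x(-3)) = 1*(58 - 3) = 1*55 = 55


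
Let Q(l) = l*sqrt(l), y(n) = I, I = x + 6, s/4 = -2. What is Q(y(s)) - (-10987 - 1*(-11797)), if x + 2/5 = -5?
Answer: -810 + 3*sqrt(15)/25 ≈ -809.54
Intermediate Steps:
x = -27/5 (x = -2/5 - 5 = -27/5 ≈ -5.4000)
s = -8 (s = 4*(-2) = -8)
I = 3/5 (I = -27/5 + 6 = 3/5 ≈ 0.60000)
y(n) = 3/5
Q(l) = l**(3/2)
Q(y(s)) - (-10987 - 1*(-11797)) = (3/5)**(3/2) - (-10987 - 1*(-11797)) = 3*sqrt(15)/25 - (-10987 + 11797) = 3*sqrt(15)/25 - 1*810 = 3*sqrt(15)/25 - 810 = -810 + 3*sqrt(15)/25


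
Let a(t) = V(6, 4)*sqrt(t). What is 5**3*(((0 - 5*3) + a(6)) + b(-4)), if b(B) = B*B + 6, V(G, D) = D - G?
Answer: 875 - 250*sqrt(6) ≈ 262.63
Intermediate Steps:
b(B) = 6 + B**2 (b(B) = B**2 + 6 = 6 + B**2)
a(t) = -2*sqrt(t) (a(t) = (4 - 1*6)*sqrt(t) = (4 - 6)*sqrt(t) = -2*sqrt(t))
5**3*(((0 - 5*3) + a(6)) + b(-4)) = 5**3*(((0 - 5*3) - 2*sqrt(6)) + (6 + (-4)**2)) = 125*(((0 - 15) - 2*sqrt(6)) + (6 + 16)) = 125*((-15 - 2*sqrt(6)) + 22) = 125*(7 - 2*sqrt(6)) = 875 - 250*sqrt(6)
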